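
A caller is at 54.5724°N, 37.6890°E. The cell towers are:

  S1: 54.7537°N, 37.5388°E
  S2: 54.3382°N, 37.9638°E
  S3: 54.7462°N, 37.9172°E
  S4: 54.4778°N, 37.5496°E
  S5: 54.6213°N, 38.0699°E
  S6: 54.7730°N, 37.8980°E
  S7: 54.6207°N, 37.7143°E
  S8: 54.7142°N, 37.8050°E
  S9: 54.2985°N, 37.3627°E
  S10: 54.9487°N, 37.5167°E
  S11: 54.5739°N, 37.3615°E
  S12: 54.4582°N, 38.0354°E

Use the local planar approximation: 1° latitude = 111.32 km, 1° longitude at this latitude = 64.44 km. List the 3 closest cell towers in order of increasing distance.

S7, S4, S8

Distances from 54.5724°N, 37.6890°E:
S1: √((0.1813·111.32)² + (-0.1502·64.44)²) = √(407.325879 + 93.680873) = 22.3832 km
S2: √((-0.2342·111.32)² + (0.2748·64.44)²) = √(679.704549 + 313.577231) = 31.5164 km
S3: √((0.1738·111.32)² + (0.2282·64.44)²) = √(374.322506 + 216.243142) = 24.3016 km
S4: √((-0.0946·111.32)² + (-0.1394·64.44)²) = √(110.899265 + 80.693139) = 13.8417 km
S5: √((0.0489·111.32)² + (0.3809·64.44)²) = √(29.632215 + 602.466647) = 25.1416 km
S6: √((0.2006·111.32)² + (0.2090·64.44)²) = √(498.664271 + 181.385947) = 26.0778 km
S7: √((0.0483·111.32)² + (0.0253·64.44)²) = √(28.909505 + 2.657982) = 5.6185 km
S8: √((0.1418·111.32)² + (0.1160·64.44)²) = √(249.171781 + 55.876223) = 17.4656 km
S9: √((-0.2739·111.32)² + (-0.3263·64.44)²) = √(929.673517 + 442.125141) = 37.0378 km
S10: √((0.3763·111.32)² + (-0.1723·64.44)²) = √(1754.748307 + 123.276875) = 43.3362 km
S11: √((0.0015·111.32)² + (-0.3275·64.44)²) = √(0.027882 + 445.383037) = 21.1048 km
S12: √((-0.1142·111.32)² + (0.3464·64.44)²) = √(161.613860 + 498.272398) = 25.6883 km
Sorted: S7 (5.6185 km) < S4 (13.8417 km) < S8 (17.4656 km) < S11 (21.1048 km) < S1 (22.3832 km) < …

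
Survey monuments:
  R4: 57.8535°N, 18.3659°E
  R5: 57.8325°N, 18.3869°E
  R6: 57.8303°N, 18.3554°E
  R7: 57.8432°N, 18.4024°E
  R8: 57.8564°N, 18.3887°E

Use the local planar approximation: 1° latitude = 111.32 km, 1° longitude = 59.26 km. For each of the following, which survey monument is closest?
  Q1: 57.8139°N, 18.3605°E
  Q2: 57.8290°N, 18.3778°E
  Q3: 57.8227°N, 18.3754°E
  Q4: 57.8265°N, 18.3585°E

Q1 at 57.8139°N, 18.3605°E:
  R4: √((0.0396·111.32)² + (0.0054·59.26)²) = √(19.432862 + 0.102403) = 4.4199 km
  R5: √((0.0186·111.32)² + (0.0264·59.26)²) = √(4.287186 + 2.447548) = 2.5951 km
  R6: √((0.0164·111.32)² + (-0.0051·59.26)²) = √(3.332991 + 0.091341) = 1.8505 km
  R7: √((0.0293·111.32)² + (0.0419·59.26)²) = √(10.638530 + 6.165259) = 4.0992 km
  R8: √((0.0425·111.32)² + (0.0282·59.26)²) = √(22.383307 + 2.792682) = 5.0176 km
  → nearest: R6 (1.8505 km)
Q2 at 57.8290°N, 18.3778°E:
  R4: √((0.0245·111.32)² + (-0.0119·59.26)²) = √(7.438383 + 0.497299) = 2.8170 km
  R5: √((0.0035·111.32)² + (0.0091·59.26)²) = √(0.151804 + 0.290808) = 0.6653 km
  R6: √((0.0013·111.32)² + (-0.0224·59.26)²) = √(0.020943 + 1.762054) = 1.3353 km
  R7: √((0.0142·111.32)² + (0.0246·59.26)²) = √(2.498752 + 2.125169) = 2.1503 km
  R8: √((0.0274·111.32)² + (0.0109·59.26)²) = √(9.303525 + 0.417231) = 3.1178 km
  → nearest: R5 (0.6653 km)
Q3 at 57.8227°N, 18.3754°E:
  R4: √((0.0308·111.32)² + (-0.0095·59.26)²) = √(11.755682 + 0.316935) = 3.4746 km
  R5: √((0.0098·111.32)² + (0.0115·59.26)²) = √(1.190141 + 0.464429) = 1.2863 km
  R6: √((0.0076·111.32)² + (-0.0200·59.26)²) = √(0.715770 + 1.404699) = 1.4562 km
  R7: √((0.0205·111.32)² + (0.0270·59.26)²) = √(5.207798 + 2.560064) = 2.7871 km
  R8: √((0.0337·111.32)² + (0.0133·59.26)²) = √(14.073632 + 0.621193) = 3.8334 km
  → nearest: R5 (1.2863 km)
Q4 at 57.8265°N, 18.3585°E:
  R4: √((0.0270·111.32)² + (0.0074·59.26)²) = √(9.033872 + 0.192303) = 3.0375 km
  R5: √((0.0060·111.32)² + (0.0284·59.26)²) = √(0.446117 + 2.832435) = 1.8107 km
  R6: √((0.0038·111.32)² + (-0.0031·59.26)²) = √(0.178943 + 0.033748) = 0.4612 km
  R7: √((0.0167·111.32)² + (0.0439·59.26)²) = √(3.456045 + 6.767875) = 3.1975 km
  R8: √((0.0299·111.32)² + (0.0302·59.26)²) = √(11.078699 + 3.202854) = 3.7791 km
  → nearest: R6 (0.4612 km)

Q1→R6; Q2→R5; Q3→R5; Q4→R6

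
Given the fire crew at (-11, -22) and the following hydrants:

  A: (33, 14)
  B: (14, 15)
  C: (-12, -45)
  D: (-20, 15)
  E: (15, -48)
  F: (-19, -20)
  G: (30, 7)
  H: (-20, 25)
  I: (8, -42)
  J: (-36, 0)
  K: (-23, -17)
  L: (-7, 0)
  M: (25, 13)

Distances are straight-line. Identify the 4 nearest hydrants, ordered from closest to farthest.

Distances from (-11, -22):
A: √((44)² + (36)²) = √(1936.0000 + 1296.0000) = 56.85
B: √((25)² + (37)²) = √(625.0000 + 1369.0000) = 44.65
C: √((-1)² + (-23)²) = √(1.0000 + 529.0000) = 23.02
D: √((-9)² + (37)²) = √(81.0000 + 1369.0000) = 38.08
E: √((26)² + (-26)²) = √(676.0000 + 676.0000) = 36.77
F: √((-8)² + (2)²) = √(64.0000 + 4.0000) = 8.25
G: √((41)² + (29)²) = √(1681.0000 + 841.0000) = 50.22
H: √((-9)² + (47)²) = √(81.0000 + 2209.0000) = 47.85
I: √((19)² + (-20)²) = √(361.0000 + 400.0000) = 27.59
J: √((-25)² + (22)²) = √(625.0000 + 484.0000) = 33.30
K: √((-12)² + (5)²) = √(144.0000 + 25.0000) = 13.00
L: √((4)² + (22)²) = √(16.0000 + 484.0000) = 22.36
M: √((36)² + (35)²) = √(1296.0000 + 1225.0000) = 50.21
Sorted: F (8.25) < K (13.00) < L (22.36) < C (23.02) < I (27.59) < J (33.30) < …

F, K, L, C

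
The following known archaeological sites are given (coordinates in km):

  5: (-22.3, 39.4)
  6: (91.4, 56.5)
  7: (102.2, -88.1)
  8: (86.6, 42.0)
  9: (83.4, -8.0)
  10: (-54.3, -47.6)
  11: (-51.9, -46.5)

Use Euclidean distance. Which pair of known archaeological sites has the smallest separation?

10 and 11

Pairwise distances:
5–6: 115.0 km
5–7: 178.2 km
5–8: 108.9 km
5–9: 115.8 km
5–10: 92.7 km
5–11: 90.9 km
6–7: 145.0 km
6–8: 15.3 km
6–9: 65.0 km
6–10: 179.1 km
6–11: 176.5 km
7–8: 131.0 km
7–9: 82.3 km
7–10: 161.7 km
7–11: 159.6 km
8–9: 50.1 km
8–10: 167.0 km
8–11: 164.4 km
9–10: 143.3 km
9–11: 140.7 km
10–11: 2.6 km
Closest pair: 10–11 at 2.6 km.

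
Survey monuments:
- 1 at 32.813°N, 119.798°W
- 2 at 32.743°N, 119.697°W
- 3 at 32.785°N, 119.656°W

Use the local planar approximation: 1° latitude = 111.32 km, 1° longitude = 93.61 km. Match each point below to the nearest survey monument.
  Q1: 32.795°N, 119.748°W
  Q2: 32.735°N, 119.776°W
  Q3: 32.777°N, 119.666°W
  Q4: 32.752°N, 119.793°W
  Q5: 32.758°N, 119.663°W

Q1→1; Q2→2; Q3→3; Q4→1; Q5→3

Q1 at 32.795°N, 119.748°W:
  1: √((0.018·111.32)² + (-0.050·93.61)²) = √(4.01505 + 21.90708) = 5.091 km
  2: √((-0.052·111.32)² + (0.051·93.61)²) = √(33.50835 + 22.79213) = 7.503 km
  3: √((-0.010·111.32)² + (0.092·93.61)²) = √(1.23921 + 74.16861) = 8.684 km
  → nearest: 1 (5.091 km)
Q2 at 32.735°N, 119.776°W:
  1: √((0.078·111.32)² + (-0.022·93.61)²) = √(75.39379 + 4.24121) = 8.924 km
  2: √((0.008·111.32)² + (0.079·93.61)²) = √(0.79310 + 54.68884) = 7.449 km
  3: √((0.050·111.32)² + (0.120·93.61)²) = √(30.98036 + 126.18478) = 12.537 km
  → nearest: 2 (7.449 km)
Q3 at 32.777°N, 119.666°W:
  1: √((0.036·111.32)² + (-0.132·93.61)²) = √(16.06022 + 152.68359) = 12.990 km
  2: √((-0.034·111.32)² + (-0.031·93.61)²) = √(14.32532 + 8.42108) = 4.769 km
  3: √((0.008·111.32)² + (0.010·93.61)²) = √(0.79310 + 0.87628) = 1.292 km
  → nearest: 3 (1.292 km)
Q4 at 32.752°N, 119.793°W:
  1: √((0.061·111.32)² + (-0.005·93.61)²) = √(46.11116 + 0.21907) = 6.807 km
  2: √((-0.009·111.32)² + (0.096·93.61)²) = √(1.00376 + 80.75826) = 9.042 km
  3: √((0.033·111.32)² + (0.137·93.61)²) = √(13.49504 + 164.46960) = 13.340 km
  → nearest: 1 (6.807 km)
Q5 at 32.758°N, 119.663°W:
  1: √((0.055·111.32)² + (-0.135·93.61)²) = √(37.48623 + 159.70262) = 14.042 km
  2: √((-0.015·111.32)² + (-0.034·93.61)²) = √(2.78823 + 10.12983) = 3.594 km
  3: √((0.027·111.32)² + (0.007·93.61)²) = √(9.03387 + 0.42938) = 3.076 km
  → nearest: 3 (3.076 km)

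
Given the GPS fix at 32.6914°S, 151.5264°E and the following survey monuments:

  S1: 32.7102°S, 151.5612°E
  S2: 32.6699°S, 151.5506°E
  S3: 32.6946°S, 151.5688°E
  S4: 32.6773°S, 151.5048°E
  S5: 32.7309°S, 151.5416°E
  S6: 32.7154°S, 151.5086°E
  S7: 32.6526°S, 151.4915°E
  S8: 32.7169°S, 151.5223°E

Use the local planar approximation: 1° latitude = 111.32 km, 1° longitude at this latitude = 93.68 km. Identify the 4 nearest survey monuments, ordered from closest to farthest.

Distances from 32.6914°S, 151.5264°E:
S1: √((-0.0188·111.32)² + (0.0348·93.68)²) = √(4.379879 + 10.628017) = 3.8740 km
S2: √((0.0215·111.32)² + (0.0242·93.68)²) = √(5.728268 + 5.139543) = 3.2966 km
S3: √((-0.0032·111.32)² + (0.0424·93.68)²) = √(0.126896 + 15.777038) = 3.9880 km
S4: √((0.0141·111.32)² + (-0.0216·93.68)²) = √(2.463682 + 4.094504) = 2.5609 km
S5: √((-0.0395·111.32)² + (0.0152·93.68)²) = √(19.334840 + 2.027594) = 4.6220 km
S6: √((-0.0240·111.32)² + (-0.0178·93.68)²) = √(7.137874 + 2.780570) = 3.1494 km
S7: √((0.0388·111.32)² + (-0.0349·93.68)²) = √(18.655627 + 10.689186) = 5.4171 km
S8: √((-0.0255·111.32)² + (-0.0041·93.68)²) = √(8.057991 + 0.147524) = 2.8645 km
Sorted: S4 (2.5609 km) < S8 (2.8645 km) < S6 (3.1494 km) < S2 (3.2966 km) < S1 (3.8740 km) < S3 (3.9880 km) < …

S4, S8, S6, S2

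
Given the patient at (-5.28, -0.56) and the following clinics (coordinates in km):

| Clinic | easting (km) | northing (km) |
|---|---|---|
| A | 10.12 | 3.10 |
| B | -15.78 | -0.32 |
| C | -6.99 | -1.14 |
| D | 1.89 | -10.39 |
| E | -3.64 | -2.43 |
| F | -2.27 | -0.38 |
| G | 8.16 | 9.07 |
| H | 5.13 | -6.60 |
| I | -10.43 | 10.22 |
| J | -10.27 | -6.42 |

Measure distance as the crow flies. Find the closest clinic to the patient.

C

Distances from (-5.28, -0.56):
A: √((15.40)² + (3.66)²) = √(237.1600 + 13.3956) = 15.83 km
B: √((-10.50)² + (0.24)²) = √(110.2500 + 0.0576) = 10.50 km
C: √((-1.71)² + (-0.58)²) = √(2.9241 + 0.3364) = 1.81 km
D: √((7.17)² + (-9.83)²) = √(51.4089 + 96.6289) = 12.17 km
E: √((1.64)² + (-1.87)²) = √(2.6896 + 3.4969) = 2.49 km
F: √((3.01)² + (0.18)²) = √(9.0601 + 0.0324) = 3.02 km
G: √((13.44)² + (9.63)²) = √(180.6336 + 92.7369) = 16.53 km
H: √((10.41)² + (-6.04)²) = √(108.3681 + 36.4816) = 12.04 km
I: √((-5.15)² + (10.78)²) = √(26.5225 + 116.2084) = 11.95 km
J: √((-4.99)² + (-5.86)²) = √(24.9001 + 34.3396) = 7.70 km
Minimum: C at 1.81 km.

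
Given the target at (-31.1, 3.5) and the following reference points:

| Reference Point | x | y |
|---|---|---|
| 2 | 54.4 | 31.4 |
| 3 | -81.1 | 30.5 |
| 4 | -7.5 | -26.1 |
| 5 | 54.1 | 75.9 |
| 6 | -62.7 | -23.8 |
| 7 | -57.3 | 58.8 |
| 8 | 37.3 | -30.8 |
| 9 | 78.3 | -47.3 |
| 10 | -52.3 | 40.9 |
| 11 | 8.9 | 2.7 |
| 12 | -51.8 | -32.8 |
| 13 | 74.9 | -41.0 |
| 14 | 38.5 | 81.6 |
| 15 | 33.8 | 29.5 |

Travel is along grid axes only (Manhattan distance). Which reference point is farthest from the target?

Distances from (-31.1, 3.5):
2: 113.4
3: 77.0
4: 53.2
5: 157.6
6: 58.9
7: 81.5
8: 102.7
9: 160.2
10: 58.6
11: 40.8
12: 57.0
13: 150.5
14: 147.7
15: 90.9
Maximum: 9 at 160.2.

9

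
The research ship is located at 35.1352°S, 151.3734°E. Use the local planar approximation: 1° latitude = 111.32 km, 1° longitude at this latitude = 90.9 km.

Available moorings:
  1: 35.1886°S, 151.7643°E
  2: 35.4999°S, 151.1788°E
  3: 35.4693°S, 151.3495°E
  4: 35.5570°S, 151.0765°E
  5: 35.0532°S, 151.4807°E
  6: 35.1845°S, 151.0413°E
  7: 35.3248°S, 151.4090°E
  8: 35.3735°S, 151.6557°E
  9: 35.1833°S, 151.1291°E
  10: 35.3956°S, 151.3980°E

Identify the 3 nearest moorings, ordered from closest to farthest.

Distances from 35.1352°S, 151.3734°E:
1: √((-0.0534·111.32)² + (0.3909·90.9)²) = √(35.336938 + 1262.580586) = 36.0266 km
2: √((-0.3647·111.32)² + (-0.1946·90.9)²) = √(1648.230407 + 312.905674) = 44.2847 km
3: √((-0.3341·111.32)² + (-0.0239·90.9)²) = √(1383.245757 + 4.719800) = 37.2554 km
4: √((-0.4218·111.32)² + (-0.2969·90.9)²) = √(2204.750989 + 728.363479) = 54.1582 km
5: √((0.0820·111.32)² + (0.1073·90.9)²) = √(83.324765 + 95.132128) = 13.3588 km
6: √((-0.0493·111.32)² + (-0.3321·90.9)²) = √(30.118978 + 911.308703) = 30.6827 km
7: √((-0.1896·111.32)² + (0.0356·90.9)²) = √(445.474718 + 10.471955) = 21.3529 km
8: √((-0.2383·111.32)² + (0.2823·90.9)²) = √(703.711227 + 658.490514) = 36.9080 km
9: √((-0.0481·111.32)² + (-0.2443·90.9)²) = √(28.670585 + 493.145075) = 22.8433 km
10: √((-0.2604·111.32)² + (0.0246·90.9)²) = √(840.288375 + 5.000322) = 29.0738 km
Sorted: 5 (13.3588 km) < 7 (21.3529 km) < 9 (22.8433 km) < 10 (29.0738 km) < 6 (30.6827 km) < …

5, 7, 9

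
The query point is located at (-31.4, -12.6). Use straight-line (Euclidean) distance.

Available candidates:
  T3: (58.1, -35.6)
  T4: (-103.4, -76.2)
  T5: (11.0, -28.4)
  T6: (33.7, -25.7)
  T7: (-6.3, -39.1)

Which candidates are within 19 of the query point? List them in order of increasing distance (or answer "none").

none

Distances from (-31.4, -12.6):
T3: 92.4
T4: 96.1
T5: 45.2
T6: 66.4
T7: 36.5
Threshold 19: none within range.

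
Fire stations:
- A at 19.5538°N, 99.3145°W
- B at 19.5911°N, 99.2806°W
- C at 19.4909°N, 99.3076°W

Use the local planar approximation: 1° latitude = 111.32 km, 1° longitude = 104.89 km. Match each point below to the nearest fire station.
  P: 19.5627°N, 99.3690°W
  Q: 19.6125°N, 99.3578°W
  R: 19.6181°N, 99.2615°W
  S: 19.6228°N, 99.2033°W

P at 19.5627°N, 99.3690°W:
  A: √((-0.0089·111.32)² + (0.0545·104.89)²) = √(0.981582 + 32.678429) = 5.8017 km
  B: √((0.0284·111.32)² + (0.0884·104.89)²) = √(9.995006 + 85.975102) = 9.7964 km
  C: √((-0.0718·111.32)² + (0.0614·104.89)²) = √(63.884468 + 41.476769) = 10.2646 km
  → nearest: A (5.8017 km)
Q at 19.6125°N, 99.3578°W:
  A: √((-0.0587·111.32)² + (0.0433·104.89)²) = √(42.699481 + 20.627375) = 7.9578 km
  B: √((-0.0214·111.32)² + (0.0772·104.89)²) = √(5.675106 + 65.569636) = 8.4407 km
  C: √((-0.1216·111.32)² + (0.0502·104.89)²) = √(183.237157 + 27.725259) = 14.5245 km
  → nearest: A (7.9578 km)
R at 19.6181°N, 99.2615°W:
  A: √((-0.0643·111.32)² + (-0.0530·104.89)²) = √(51.235189 + 30.904371) = 9.0631 km
  B: √((-0.0270·111.32)² + (-0.0191·104.89)²) = √(9.033872 + 4.013608) = 3.6121 km
  C: √((-0.1272·111.32)² + (-0.0461·104.89)²) = √(200.502881 + 23.381374) = 14.9628 km
  → nearest: B (3.6121 km)
S at 19.6228°N, 99.2033°W:
  A: √((-0.0690·111.32)² + (-0.1112·104.89)²) = √(58.998990 + 136.043484) = 13.9658 km
  B: √((-0.0317·111.32)² + (-0.0773·104.89)²) = √(12.452740 + 65.739615) = 8.8426 km
  C: √((-0.1319·111.32)² + (-0.1043·104.89)²) = √(215.593661 + 119.684191) = 18.3106 km
  → nearest: B (8.8426 km)

P→A; Q→A; R→B; S→B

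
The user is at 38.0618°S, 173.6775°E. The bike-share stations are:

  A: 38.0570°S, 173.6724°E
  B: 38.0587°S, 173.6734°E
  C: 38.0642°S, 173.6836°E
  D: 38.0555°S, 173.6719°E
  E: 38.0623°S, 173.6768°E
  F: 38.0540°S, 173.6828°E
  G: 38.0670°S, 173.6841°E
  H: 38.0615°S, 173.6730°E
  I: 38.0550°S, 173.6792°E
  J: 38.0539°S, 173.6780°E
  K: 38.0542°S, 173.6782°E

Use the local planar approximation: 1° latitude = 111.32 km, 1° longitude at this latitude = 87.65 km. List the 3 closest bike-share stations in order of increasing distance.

E, H, B

Distances from 38.0618°S, 173.6775°E:
A: 0.6967 km
B: 0.4982 km
C: 0.5977 km
D: 0.8560 km
E: 0.0828 km
F: 0.9848 km
G: 0.8184 km
H: 0.3958 km
I: 0.7715 km
J: 0.8805 km
K: 0.8483 km
Sorted: E (0.0828 km) < H (0.3958 km) < B (0.4982 km) < C (0.5977 km) < A (0.6967 km) < …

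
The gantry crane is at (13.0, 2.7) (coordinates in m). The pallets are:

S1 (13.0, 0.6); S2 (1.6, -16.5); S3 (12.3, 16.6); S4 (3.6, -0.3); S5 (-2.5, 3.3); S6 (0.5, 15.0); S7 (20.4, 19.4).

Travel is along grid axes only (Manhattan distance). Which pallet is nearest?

S1

Distances from (13.0, 2.7):
S1: |0.0| + |-2.1| = 0.0 + 2.1 = 2.1 m
S2: |-11.4| + |-19.2| = 11.4 + 19.2 = 30.6 m
S3: |-0.7| + |13.9| = 0.7 + 13.9 = 14.6 m
S4: |-9.4| + |-3.0| = 9.4 + 3.0 = 12.4 m
S5: |-15.5| + |0.6| = 15.5 + 0.6 = 16.1 m
S6: |-12.5| + |12.3| = 12.5 + 12.3 = 24.8 m
S7: |7.4| + |16.7| = 7.4 + 16.7 = 24.1 m
Minimum: S1 at 2.1 m.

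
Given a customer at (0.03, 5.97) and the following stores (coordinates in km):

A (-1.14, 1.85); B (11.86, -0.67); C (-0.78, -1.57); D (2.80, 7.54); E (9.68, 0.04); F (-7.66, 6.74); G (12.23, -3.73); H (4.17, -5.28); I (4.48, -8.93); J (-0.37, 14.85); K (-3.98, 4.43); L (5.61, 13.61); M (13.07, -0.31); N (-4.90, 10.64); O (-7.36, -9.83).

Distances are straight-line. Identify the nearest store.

Distances from (0.03, 5.97):
A: √((-1.17)² + (-4.12)²) = √(1.3689 + 16.9744) = 4.28 km
B: √((11.83)² + (-6.64)²) = √(139.9489 + 44.0896) = 13.57 km
C: √((-0.81)² + (-7.54)²) = √(0.6561 + 56.8516) = 7.58 km
D: √((2.77)² + (1.57)²) = √(7.6729 + 2.4649) = 3.18 km
E: √((9.65)² + (-5.93)²) = √(93.1225 + 35.1649) = 11.33 km
F: √((-7.69)² + (0.77)²) = √(59.1361 + 0.5929) = 7.73 km
G: √((12.20)² + (-9.70)²) = √(148.8400 + 94.0900) = 15.59 km
H: √((4.14)² + (-11.25)²) = √(17.1396 + 126.5625) = 11.99 km
I: √((4.45)² + (-14.90)²) = √(19.8025 + 222.0100) = 15.55 km
J: √((-0.40)² + (8.88)²) = √(0.1600 + 78.8544) = 8.89 km
K: √((-4.01)² + (-1.54)²) = √(16.0801 + 2.3716) = 4.30 km
L: √((5.58)² + (7.64)²) = √(31.1364 + 58.3696) = 9.46 km
M: √((13.04)² + (-6.28)²) = √(170.0416 + 39.4384) = 14.47 km
N: √((-4.93)² + (4.67)²) = √(24.3049 + 21.8089) = 6.79 km
O: √((-7.39)² + (-15.80)²) = √(54.6121 + 249.6400) = 17.44 km
Minimum: D at 3.18 km.

D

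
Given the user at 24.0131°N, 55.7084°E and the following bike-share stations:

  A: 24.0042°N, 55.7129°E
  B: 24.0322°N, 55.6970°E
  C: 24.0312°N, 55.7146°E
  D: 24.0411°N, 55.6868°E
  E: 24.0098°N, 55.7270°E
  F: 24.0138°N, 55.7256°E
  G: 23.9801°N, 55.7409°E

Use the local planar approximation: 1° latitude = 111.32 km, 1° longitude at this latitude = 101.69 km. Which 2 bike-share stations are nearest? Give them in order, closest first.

A, F

Distances from 24.0131°N, 55.7084°E:
A: √((-0.0089·111.32)² + (0.0045·101.69)²) = √(0.981582 + 0.209402) = 1.0913 km
B: √((0.0191·111.32)² + (-0.0114·101.69)²) = √(4.520777 + 1.343898) = 2.4217 km
C: √((0.0181·111.32)² + (0.0062·101.69)²) = √(4.059790 + 0.397503) = 2.1112 km
D: √((0.0280·111.32)² + (-0.0216·101.69)²) = √(9.715440 + 4.824630) = 3.8131 km
E: √((-0.0033·111.32)² + (0.0186·101.69)²) = √(0.134950 + 3.577523) = 1.9268 km
F: √((0.0007·111.32)² + (0.0172·101.69)²) = √(0.006072 + 3.059239) = 1.7508 km
G: √((-0.0330·111.32)² + (0.0325·101.69)²) = √(13.495043 + 10.922529) = 4.9414 km
Sorted: A (1.0913 km) < F (1.7508 km) < E (1.9268 km) < C (2.1112 km) < …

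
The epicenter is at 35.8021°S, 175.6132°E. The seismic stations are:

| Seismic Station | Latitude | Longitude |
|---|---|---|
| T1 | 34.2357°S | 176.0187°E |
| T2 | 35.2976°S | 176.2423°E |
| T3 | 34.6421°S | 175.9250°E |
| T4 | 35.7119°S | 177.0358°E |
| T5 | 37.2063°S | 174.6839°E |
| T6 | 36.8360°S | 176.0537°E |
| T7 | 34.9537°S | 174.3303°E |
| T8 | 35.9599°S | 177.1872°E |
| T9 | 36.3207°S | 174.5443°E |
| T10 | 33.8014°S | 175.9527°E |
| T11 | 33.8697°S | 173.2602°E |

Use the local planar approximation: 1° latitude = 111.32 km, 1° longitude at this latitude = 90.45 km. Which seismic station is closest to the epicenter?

T2

Distances from 35.8021°S, 175.6132°E:
T1: √((1.5664·111.32)² + (0.4055·90.45)²) = √(30405.471626 + 1345.237172) = 178.1873 km
T2: √((0.5045·111.32)² + (0.6291·90.45)²) = √(3154.051182 + 3237.848415) = 79.9494 km
T3: √((1.1600·111.32)² + (0.3118·90.45)²) = √(16674.866813 + 795.370289) = 132.1750 km
T4: √((0.0902·111.32)² + (1.4226·90.45)²) = √(100.822966 + 16557.042025) = 129.0654 km
T5: √((-1.4042·111.32)² + (-0.9293·90.45)²) = √(24434.549296 + 7065.274125) = 177.4819 km
T6: √((-1.0339·111.32)² + (0.4405·90.45)²) = √(13246.570829 + 1587.482578) = 121.7951 km
T7: √((0.8484·111.32)² + (-1.2829·90.45)²) = √(8919.647981 + 13464.888227) = 149.6146 km
T8: √((-0.1578·111.32)² + (1.5740·90.45)²) = √(308.574755 + 20268.732845) = 143.4479 km
T9: √((-0.5186·111.32)² + (-1.0689·90.45)²) = √(3332.816634 + 9347.410091) = 112.6065 km
T10: √((2.0007·111.32)² + (0.3395·90.45)²) = √(49603.273671 + 942.967445) = 224.8249 km
T11: √((1.9324·111.32)² + (-2.3530·90.45)²) = √(46274.363412 + 45296.119392) = 302.6062 km
Minimum: T2 at 79.9494 km.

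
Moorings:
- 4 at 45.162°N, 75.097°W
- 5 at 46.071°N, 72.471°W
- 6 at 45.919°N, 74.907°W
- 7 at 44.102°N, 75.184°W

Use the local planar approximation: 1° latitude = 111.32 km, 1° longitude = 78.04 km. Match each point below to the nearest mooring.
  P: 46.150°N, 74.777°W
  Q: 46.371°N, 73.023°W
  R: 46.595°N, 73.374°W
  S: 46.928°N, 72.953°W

P at 46.150°N, 74.777°W:
  4: 112.784 km
  5: 180.175 km
  6: 27.644 km
  7: 230.185 km
  → nearest: 6 (27.644 km)
Q at 46.371°N, 73.023°W:
  4: 210.500 km
  5: 54.507 km
  6: 155.399 km
  7: 303.711 km
  → nearest: 5 (54.507 km)
R at 46.595°N, 73.374°W:
  4: 208.632 km
  5: 91.480 km
  6: 141.335 km
  7: 311.400 km
  → nearest: 5 (91.480 km)
S at 46.928°N, 72.953°W:
  4: 258.154 km
  5: 102.549 km
  6: 189.392 km
  7: 359.556 km
  → nearest: 5 (102.549 km)

P→6; Q→5; R→5; S→5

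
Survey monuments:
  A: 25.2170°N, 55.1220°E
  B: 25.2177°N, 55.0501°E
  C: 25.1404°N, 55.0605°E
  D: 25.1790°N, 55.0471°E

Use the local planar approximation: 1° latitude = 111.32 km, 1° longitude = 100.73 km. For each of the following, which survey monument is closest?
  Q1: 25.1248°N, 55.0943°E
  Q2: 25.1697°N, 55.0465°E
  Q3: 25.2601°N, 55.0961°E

Q1→C; Q2→D; Q3→A

Q1 at 25.1248°N, 55.0943°E:
  A: 10.6362 km
  B: 11.2593 km
  C: 3.8220 km
  D: 7.6817 km
  → nearest: C (3.8220 km)
Q2 at 25.1697°N, 55.0465°E:
  A: 9.2500 km
  B: 5.3557 km
  C: 3.5535 km
  D: 1.0370 km
  → nearest: D (1.0370 km)
Q3 at 25.2601°N, 55.0961°E:
  A: 5.4613 km
  B: 6.6142 km
  C: 13.7991 km
  D: 10.2892 km
  → nearest: A (5.4613 km)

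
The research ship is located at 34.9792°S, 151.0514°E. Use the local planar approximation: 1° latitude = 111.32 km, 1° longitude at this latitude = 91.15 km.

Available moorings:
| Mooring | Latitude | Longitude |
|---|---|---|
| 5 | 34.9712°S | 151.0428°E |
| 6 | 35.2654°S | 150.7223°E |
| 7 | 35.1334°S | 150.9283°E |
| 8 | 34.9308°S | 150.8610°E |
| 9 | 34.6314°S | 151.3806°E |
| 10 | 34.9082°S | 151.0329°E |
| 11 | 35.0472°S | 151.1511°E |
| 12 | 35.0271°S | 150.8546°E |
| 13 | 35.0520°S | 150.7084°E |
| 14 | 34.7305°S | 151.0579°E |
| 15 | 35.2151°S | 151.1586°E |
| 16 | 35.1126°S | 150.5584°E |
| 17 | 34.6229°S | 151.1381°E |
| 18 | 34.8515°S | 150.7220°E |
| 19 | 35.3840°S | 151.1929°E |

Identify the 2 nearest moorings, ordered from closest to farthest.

5, 10

Distances from 34.9792°S, 151.0514°E:
5: √((0.0080·111.32)² + (-0.0086·91.15)²) = √(0.793097 + 0.614484) = 1.1864 km
6: √((-0.2862·111.32)² + (-0.3291·91.15)²) = √(1015.045837 + 899.847906) = 43.7595 km
7: √((-0.1542·111.32)² + (-0.1231·91.15)²) = √(294.655901 + 125.901079) = 20.5075 km
8: √((0.0484·111.32)² + (-0.1904·91.15)²) = √(29.029337 + 301.194637) = 18.1721 km
9: √((0.3478·111.32)² + (0.3292·91.15)²) = √(1499.013523 + 900.394843) = 48.9838 km
10: √((0.0710·111.32)² + (-0.0185·91.15)²) = √(62.468790 + 2.843523) = 8.0816 km
11: √((-0.0680·111.32)² + (0.0997·91.15)²) = √(57.301266 + 82.585473) = 11.8274 km
12: √((-0.0479·111.32)² + (-0.1968·91.15)²) = √(28.432655 + 321.783324) = 18.7141 km
13: √((-0.0728·111.32)² + (-0.3430·91.15)²) = √(65.676372 + 977.465834) = 32.2977 km
14: √((0.2487·111.32)² + (0.0065·91.15)²) = √(766.474950 + 0.351027) = 27.6916 km
15: √((-0.2359·111.32)² + (0.1072·91.15)²) = √(689.607978 + 95.477913) = 28.0194 km
16: √((-0.1334·111.32)² + (-0.4930·91.15)²) = √(220.525114 + 2019.329475) = 47.3271 km
17: √((0.3563·111.32)² + (0.0867·91.15)²) = √(1573.178636 + 62.452746) = 40.4429 km
18: √((0.1277·111.32)² + (-0.3294·91.15)²) = √(202.082260 + 901.489216) = 33.2200 km
19: √((-0.4048·111.32)² + (0.1415·91.15)²) = √(2030.614126 + 166.351310) = 46.8718 km
Sorted: 5 (1.1864 km) < 10 (8.0816 km) < 11 (11.8274 km) < 8 (18.1721 km) < …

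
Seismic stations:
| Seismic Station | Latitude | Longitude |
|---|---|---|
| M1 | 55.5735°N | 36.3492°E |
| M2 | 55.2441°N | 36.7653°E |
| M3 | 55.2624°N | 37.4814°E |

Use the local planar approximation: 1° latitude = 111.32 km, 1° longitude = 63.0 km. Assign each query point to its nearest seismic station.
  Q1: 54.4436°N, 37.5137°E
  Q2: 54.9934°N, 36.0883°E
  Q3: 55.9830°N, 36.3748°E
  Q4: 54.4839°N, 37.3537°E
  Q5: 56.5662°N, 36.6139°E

Q1→M3; Q2→M2; Q3→M1; Q4→M3; Q5→M1

Q1 at 54.4436°N, 37.5137°E:
  M1: √((1.1299·111.32)² + (-1.1645·63.0)²) = √(15820.726130 + 5382.203132) = 145.6123 km
  M2: √((0.8005·111.32)² + (-0.7484·63.0)²) = √(7940.887948 + 2223.047061) = 100.8163 km
  M3: √((0.8188·111.32)² + (-0.0323·63.0)²) = √(8308.106658 + 4.140818) = 91.1715 km
  → nearest: M3 (91.1715 km)
Q2 at 54.9934°N, 36.0883°E:
  M1: √((0.5801·111.32)² + (0.2609·63.0)²) = √(4170.154316 + 270.165107) = 66.6357 km
  M2: √((0.2507·111.32)² + (0.6770·63.0)²) = √(778.852222 + 1819.107801) = 50.9702 km
  M3: √((0.2690·111.32)² + (1.3931·63.0)²) = √(896.707816 + 7702.747884) = 92.7333 km
  → nearest: M2 (50.9702 km)
Q3 at 55.9830°N, 36.3748°E:
  M1: √((-0.4095·111.32)² + (-0.0256·63.0)²) = √(2078.041457 + 2.601124) = 45.6141 km
  M2: √((-0.7389·111.32)² + (0.3905·63.0)²) = √(6765.777765 + 605.233802) = 85.8546 km
  M3: √((-0.7206·111.32)² + (1.1066·63.0)²) = √(6434.797892 + 4860.292770) = 106.2784 km
  → nearest: M1 (45.6141 km)
Q4 at 54.4839°N, 37.3537°E:
  M1: √((1.0896·111.32)² + (-1.0045·63.0)²) = √(14712.300420 + 4004.801372) = 136.8105 km
  M2: √((0.7602·111.32)² + (-0.5884·63.0)²) = √(7161.469157 + 1374.125589) = 92.3883 km
  M3: √((0.7785·111.32)² + (0.1277·63.0)²) = √(7510.409705 + 64.723634) = 87.0352 km
  → nearest: M3 (87.0352 km)
Q5 at 56.5662°N, 36.6139°E:
  M1: √((-0.9927·111.32)² + (-0.2647·63.0)²) = √(12211.877498 + 278.092311) = 111.7585 km
  M2: √((-1.3221·111.32)² + (0.1514·63.0)²) = √(21660.825605 + 90.977259) = 147.4849 km
  M3: √((-1.3038·111.32)² + (0.8675·63.0)²) = √(21065.333965 + 2986.895756) = 155.0878 km
  → nearest: M1 (111.7585 km)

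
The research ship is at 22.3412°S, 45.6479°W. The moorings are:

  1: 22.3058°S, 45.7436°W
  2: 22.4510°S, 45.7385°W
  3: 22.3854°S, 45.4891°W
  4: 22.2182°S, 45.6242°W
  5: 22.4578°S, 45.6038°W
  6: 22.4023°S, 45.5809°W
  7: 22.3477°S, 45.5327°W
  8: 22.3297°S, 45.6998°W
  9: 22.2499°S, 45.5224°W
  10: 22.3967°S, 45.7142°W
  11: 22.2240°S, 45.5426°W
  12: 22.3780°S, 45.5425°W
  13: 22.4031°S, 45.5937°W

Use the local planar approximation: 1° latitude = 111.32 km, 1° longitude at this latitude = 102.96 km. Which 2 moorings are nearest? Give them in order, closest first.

8, 13

Distances from 22.3412°S, 45.6479°W:
1: √((0.0354·111.32)² + (-0.0957·102.96)²) = √(15.529337 + 97.086969) = 10.6121 km
2: √((-0.1098·111.32)² + (-0.0906·102.96)²) = √(149.400164 + 87.014867) = 15.3758 km
3: √((-0.0442·111.32)² + (0.1588·102.96)²) = √(24.209785 + 267.324070) = 17.0744 km
4: √((0.1230·111.32)² + (0.0237·102.96)²) = √(187.480722 + 5.954342) = 13.9081 km
5: √((-0.1166·111.32)² + (0.0441·102.96)²) = √(168.478116 + 20.616467) = 13.7512 km
6: √((-0.0611·111.32)² + (0.0670·102.96)²) = √(46.262470 + 47.586819) = 9.6876 km
7: √((-0.0065·111.32)² + (0.1152·102.96)²) = √(0.523568 + 140.683131) = 11.8830 km
8: √((0.0115·111.32)² + (-0.0519·102.96)²) = √(1.638861 + 28.554317) = 5.4948 km
9: √((0.0913·111.32)² + (0.1255·102.96)²) = √(103.297057 + 166.964645) = 16.4396 km
10: √((-0.0555·111.32)² + (-0.0663·102.96)²) = √(38.170897 + 46.597662) = 9.2070 km
11: √((0.1172·111.32)² + (0.1053·102.96)²) = √(170.216485 + 117.542199) = 16.9635 km
12: √((-0.0368·111.32)² + (0.1054·102.96)²) = √(16.781935 + 117.765557) = 11.5995 km
13: √((-0.0619·111.32)² + (0.0542·102.96)²) = √(47.481857 + 31.141221) = 8.8670 km
Sorted: 8 (5.4948 km) < 13 (8.8670 km) < 10 (9.2070 km) < 6 (9.6876 km) < …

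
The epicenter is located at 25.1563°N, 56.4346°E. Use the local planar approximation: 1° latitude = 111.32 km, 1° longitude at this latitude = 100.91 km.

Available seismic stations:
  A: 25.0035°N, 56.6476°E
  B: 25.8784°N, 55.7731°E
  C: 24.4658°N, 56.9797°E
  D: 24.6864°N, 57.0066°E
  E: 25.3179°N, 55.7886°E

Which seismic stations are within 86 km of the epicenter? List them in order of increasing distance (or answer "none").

A, E, D

Distances from 25.1563°N, 56.4346°E:
A: 27.4101 km
B: 104.4866 km
C: 94.5205 km
D: 77.8968 km
E: 67.6245 km
Threshold 86 km: A (27.4101 km), E (67.6245 km), D (77.8968 km) are within range.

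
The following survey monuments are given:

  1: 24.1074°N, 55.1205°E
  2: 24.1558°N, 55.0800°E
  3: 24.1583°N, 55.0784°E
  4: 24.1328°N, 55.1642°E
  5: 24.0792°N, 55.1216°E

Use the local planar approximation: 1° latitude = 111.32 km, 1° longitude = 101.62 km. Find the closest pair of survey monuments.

2 and 3

Pairwise distances:
1–2: √((0.0484·111.32)² + (-0.0405·101.62)²) = √(29.029337 + 16.938246) = 6.7799 km
1–3: √((0.0509·111.32)² + (-0.0421·101.62)²) = √(32.105686 + 18.303012) = 7.0999 km
1–4: √((0.0254·111.32)² + (0.0437·101.62)²) = √(7.994915 + 19.720651) = 5.2646 km
1–5: √((-0.0282·111.32)² + (0.0011·101.62)²) = √(9.854727 + 0.012495) = 3.1412 km
2–3: √((0.0025·111.32)² + (-0.0016·101.62)²) = √(0.077451 + 0.026436) = 0.3223 km
2–4: √((-0.0230·111.32)² + (0.0842·101.62)²) = √(6.555443 + 73.212049) = 8.9313 km
2–5: √((-0.0766·111.32)² + (0.0416·101.62)²) = √(72.711639 + 17.870843) = 9.5175 km
3–4: √((-0.0255·111.32)² + (0.0858·101.62)²) = √(8.057991 + 76.020891) = 9.1695 km
3–5: √((-0.0791·111.32)² + (0.0432·101.62)²) = √(77.535280 + 19.271960) = 9.8391 km
4–5: √((-0.0536·111.32)² + (-0.0426·101.62)²) = √(35.602129 + 18.740345) = 7.3717 km
Closest pair: 2–3 at 0.3223 km.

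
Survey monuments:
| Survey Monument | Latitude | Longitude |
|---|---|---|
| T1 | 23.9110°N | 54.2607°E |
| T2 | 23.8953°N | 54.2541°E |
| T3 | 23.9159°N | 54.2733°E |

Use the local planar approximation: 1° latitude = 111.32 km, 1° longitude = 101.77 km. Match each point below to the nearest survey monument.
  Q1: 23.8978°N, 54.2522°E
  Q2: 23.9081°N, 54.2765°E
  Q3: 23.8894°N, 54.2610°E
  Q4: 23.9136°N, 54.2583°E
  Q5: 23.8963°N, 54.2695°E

Q1 at 23.8978°N, 54.2522°E:
  T1: 1.7051 km
  T2: 0.3389 km
  T3: 2.9446 km
  → nearest: T2 (0.3389 km)
Q2 at 23.9081°N, 54.2765°E:
  T1: 1.6401 km
  T2: 2.6883 km
  T3: 0.9274 km
  → nearest: T3 (0.9274 km)
Q3 at 23.8894°N, 54.2610°E:
  T1: 2.4047 km
  T2: 0.9615 km
  T3: 3.2046 km
  → nearest: T2 (0.9615 km)
Q4 at 23.9136°N, 54.2583°E:
  T1: 0.3787 km
  T2: 2.0815 km
  T3: 1.5479 km
  → nearest: T1 (0.3787 km)
Q5 at 23.8963°N, 54.2695°E:
  T1: 1.8654 km
  T2: 1.5712 km
  T3: 2.2159 km
  → nearest: T2 (1.5712 km)

Q1→T2; Q2→T3; Q3→T2; Q4→T1; Q5→T2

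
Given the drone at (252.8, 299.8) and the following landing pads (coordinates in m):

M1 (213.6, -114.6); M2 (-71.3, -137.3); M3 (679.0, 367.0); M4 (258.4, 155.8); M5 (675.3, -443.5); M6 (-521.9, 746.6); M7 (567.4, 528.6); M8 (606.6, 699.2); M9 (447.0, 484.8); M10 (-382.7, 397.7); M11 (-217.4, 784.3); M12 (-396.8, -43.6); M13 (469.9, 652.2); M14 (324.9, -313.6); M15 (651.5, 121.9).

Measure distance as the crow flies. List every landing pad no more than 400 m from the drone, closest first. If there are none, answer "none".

Distances from (252.8, 299.8):
M1: √((-39.2)² + (-414.4)²) = √(1536.640 + 171727.360) = 416.2 m
M2: √((-324.1)² + (-437.1)²) = √(105040.810 + 191056.410) = 544.1 m
M3: √((426.2)² + (67.2)²) = √(181646.440 + 4515.840) = 431.5 m
M4: √((5.6)² + (-144.0)²) = √(31.360 + 20736.000) = 144.1 m
M5: √((422.5)² + (-743.3)²) = √(178506.250 + 552494.890) = 855.0 m
M6: √((-774.7)² + (446.8)²) = √(600160.090 + 199630.240) = 894.3 m
M7: √((314.6)² + (228.8)²) = √(98973.160 + 52349.440) = 389.0 m
M8: √((353.8)² + (399.4)²) = √(125174.440 + 159520.360) = 533.6 m
M9: √((194.2)² + (185.0)²) = √(37713.640 + 34225.000) = 268.2 m
M10: √((-635.5)² + (97.9)²) = √(403860.250 + 9584.410) = 643.0 m
M11: √((-470.2)² + (484.5)²) = √(221088.040 + 234740.250) = 675.2 m
M12: √((-649.6)² + (-343.4)²) = √(421980.160 + 117923.560) = 734.8 m
M13: √((217.1)² + (352.4)²) = √(47132.410 + 124185.760) = 413.9 m
M14: √((72.1)² + (-613.4)²) = √(5198.410 + 376259.560) = 617.6 m
M15: √((398.7)² + (-177.9)²) = √(158961.690 + 31648.410) = 436.6 m
Threshold 400 m: M4 (144.1 m), M9 (268.2 m), M7 (389.0 m) are within range.

M4, M9, M7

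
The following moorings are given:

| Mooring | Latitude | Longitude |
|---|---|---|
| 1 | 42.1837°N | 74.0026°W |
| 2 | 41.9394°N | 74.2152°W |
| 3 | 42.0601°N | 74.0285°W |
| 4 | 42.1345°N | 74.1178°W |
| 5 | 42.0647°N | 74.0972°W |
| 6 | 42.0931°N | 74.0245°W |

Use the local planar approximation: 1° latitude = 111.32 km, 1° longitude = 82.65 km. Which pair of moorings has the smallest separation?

3 and 6

Pairwise distances:
1–2: 32.3782 km
1–3: 13.9247 km
1–4: 10.9842 km
1–5: 15.3824 km
1–6: 10.2467 km
2–3: 20.4608 km
2–4: 23.1624 km
2–5: 17.0198 km
2–6: 23.2630 km
3–4: 11.0936 km
3–5: 5.7011 km
3–6: 3.6884 km
4–5: 7.9545 km
4–6: 8.9835 km
5–6: 6.7896 km
Closest pair: 3–6 at 3.6884 km.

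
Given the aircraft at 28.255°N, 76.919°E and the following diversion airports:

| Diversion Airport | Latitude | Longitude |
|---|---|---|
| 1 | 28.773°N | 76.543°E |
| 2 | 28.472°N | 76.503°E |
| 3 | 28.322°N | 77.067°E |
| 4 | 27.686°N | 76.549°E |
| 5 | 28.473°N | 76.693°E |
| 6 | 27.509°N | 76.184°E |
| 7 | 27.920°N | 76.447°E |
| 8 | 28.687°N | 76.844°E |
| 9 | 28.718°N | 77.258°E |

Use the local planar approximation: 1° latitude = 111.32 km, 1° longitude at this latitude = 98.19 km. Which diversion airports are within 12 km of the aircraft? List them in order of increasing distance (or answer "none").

none

Distances from 28.255°N, 76.919°E:
1: 68.470 km
2: 47.455 km
3: 16.334 km
4: 73.020 km
5: 32.884 km
6: 110.022 km
7: 59.486 km
8: 48.651 km
9: 61.355 km
Threshold 12 km: none within range.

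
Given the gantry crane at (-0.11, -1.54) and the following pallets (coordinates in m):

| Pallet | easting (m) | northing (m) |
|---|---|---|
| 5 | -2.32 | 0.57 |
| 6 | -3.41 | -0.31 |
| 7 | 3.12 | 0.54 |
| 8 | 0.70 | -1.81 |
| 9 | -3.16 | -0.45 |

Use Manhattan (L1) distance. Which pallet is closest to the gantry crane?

8

Distances from (-0.11, -1.54):
5: |-2.21| + |2.11| = 2.21 + 2.11 = 4.32 m
6: |-3.30| + |1.23| = 3.30 + 1.23 = 4.53 m
7: |3.23| + |2.08| = 3.23 + 2.08 = 5.31 m
8: |0.81| + |-0.27| = 0.81 + 0.27 = 1.08 m
9: |-3.05| + |1.09| = 3.05 + 1.09 = 4.14 m
Minimum: 8 at 1.08 m.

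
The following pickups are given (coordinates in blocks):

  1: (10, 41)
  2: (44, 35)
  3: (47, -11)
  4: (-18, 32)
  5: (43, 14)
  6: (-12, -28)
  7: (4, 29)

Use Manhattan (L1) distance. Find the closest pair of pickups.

Pairwise distances:
1–2: |34| + |-6| = 34 + 6 = 40 blocks
1–3: |37| + |-52| = 37 + 52 = 89 blocks
1–4: |-28| + |-9| = 28 + 9 = 37 blocks
1–5: |33| + |-27| = 33 + 27 = 60 blocks
1–6: |-22| + |-69| = 22 + 69 = 91 blocks
1–7: |-6| + |-12| = 6 + 12 = 18 blocks
2–3: |3| + |-46| = 3 + 46 = 49 blocks
2–4: |-62| + |-3| = 62 + 3 = 65 blocks
2–5: |-1| + |-21| = 1 + 21 = 22 blocks
2–6: |-56| + |-63| = 56 + 63 = 119 blocks
2–7: |-40| + |-6| = 40 + 6 = 46 blocks
3–4: |-65| + |43| = 65 + 43 = 108 blocks
3–5: |-4| + |25| = 4 + 25 = 29 blocks
3–6: |-59| + |-17| = 59 + 17 = 76 blocks
3–7: |-43| + |40| = 43 + 40 = 83 blocks
4–5: |61| + |-18| = 61 + 18 = 79 blocks
4–6: |6| + |-60| = 6 + 60 = 66 blocks
4–7: |22| + |-3| = 22 + 3 = 25 blocks
5–6: |-55| + |-42| = 55 + 42 = 97 blocks
5–7: |-39| + |15| = 39 + 15 = 54 blocks
6–7: |16| + |57| = 16 + 57 = 73 blocks
Closest pair: 1–7 at 18 blocks.

1 and 7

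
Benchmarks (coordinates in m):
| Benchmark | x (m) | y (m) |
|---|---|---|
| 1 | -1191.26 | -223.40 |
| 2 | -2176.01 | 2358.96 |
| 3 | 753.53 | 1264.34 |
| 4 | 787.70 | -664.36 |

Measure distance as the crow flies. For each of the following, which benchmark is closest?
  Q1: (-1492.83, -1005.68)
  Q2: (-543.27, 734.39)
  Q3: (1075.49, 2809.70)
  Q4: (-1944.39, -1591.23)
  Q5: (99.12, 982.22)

Q1 at (-1492.83, -1005.68):
  1: √((301.57)² + (782.28)²) = √(90944.4649 + 611961.9984) = 838.40 m
  2: √((-683.18)² + (3364.64)²) = √(466734.9124 + 11320802.3296) = 3433.30 m
  3: √((2246.36)² + (2270.02)²) = √(5046133.2496 + 5152990.8004) = 3193.61 m
  4: √((2280.53)² + (341.32)²) = √(5200817.0809 + 116499.3424) = 2305.93 m
  → nearest: 1 (838.40 m)
Q2 at (-543.27, 734.39):
  1: √((-647.99)² + (-957.79)²) = √(419891.0401 + 917361.6841) = 1156.40 m
  2: √((-1632.74)² + (1624.57)²) = √(2665839.9076 + 2639227.6849) = 2303.27 m
  3: √((1296.80)² + (529.95)²) = √(1681690.2400 + 280847.0025) = 1400.91 m
  4: √((1330.97)² + (-1398.75)²) = √(1771481.1409 + 1956501.5625) = 1930.80 m
  → nearest: 1 (1156.40 m)
Q3 at (1075.49, 2809.70):
  1: √((-2266.75)² + (-3033.10)²) = √(5138155.5625 + 9199695.6100) = 3786.54 m
  2: √((-3251.50)² + (-450.74)²) = √(10572252.2500 + 203166.5476) = 3282.59 m
  3: √((-321.96)² + (-1545.36)²) = √(103658.2416 + 2388137.5296) = 1578.54 m
  4: √((-287.79)² + (-3474.06)²) = √(82823.0841 + 12069092.8836) = 3485.96 m
  → nearest: 3 (1578.54 m)
Q4 at (-1944.39, -1591.23):
  1: √((753.13)² + (1367.83)²) = √(567204.7969 + 1870958.9089) = 1561.46 m
  2: √((-231.62)² + (3950.19)²) = √(53647.8244 + 15604001.0361) = 3956.97 m
  3: √((2697.92)² + (2855.57)²) = √(7278772.3264 + 8154280.0249) = 3928.49 m
  4: √((2732.09)² + (926.87)²) = √(7464315.7681 + 859087.9969) = 2885.03 m
  → nearest: 1 (1561.46 m)
Q5 at (99.12, 982.22):
  1: √((-1290.38)² + (-1205.62)²) = √(1665080.5444 + 1453519.5844) = 1765.96 m
  2: √((-2275.13)² + (1376.74)²) = √(5176216.5169 + 1895413.0276) = 2659.25 m
  3: √((654.41)² + (282.12)²) = √(428252.4481 + 79591.6944) = 712.63 m
  4: √((688.58)² + (-1646.58)²) = √(474142.4164 + 2711225.6964) = 1784.76 m
  → nearest: 3 (712.63 m)

Q1→1; Q2→1; Q3→3; Q4→1; Q5→3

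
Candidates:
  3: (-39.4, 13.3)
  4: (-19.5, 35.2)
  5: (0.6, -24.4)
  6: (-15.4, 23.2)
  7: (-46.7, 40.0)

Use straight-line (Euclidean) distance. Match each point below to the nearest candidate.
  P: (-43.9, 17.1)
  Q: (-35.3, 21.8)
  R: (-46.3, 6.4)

P at (-43.9, 17.1):
  3: √((4.5)² + (-3.8)²) = √(20.250 + 14.440) = 5.9
  4: √((24.4)² + (18.1)²) = √(595.360 + 327.610) = 30.4
  5: √((44.5)² + (-41.5)²) = √(1980.250 + 1722.250) = 60.8
  6: √((28.5)² + (6.1)²) = √(812.250 + 37.210) = 29.1
  7: √((-2.8)² + (22.9)²) = √(7.840 + 524.410) = 23.1
  → nearest: 3 (5.9)
Q at (-35.3, 21.8):
  3: √((-4.1)² + (-8.5)²) = √(16.810 + 72.250) = 9.4
  4: √((15.8)² + (13.4)²) = √(249.640 + 179.560) = 20.7
  5: √((35.9)² + (-46.2)²) = √(1288.810 + 2134.440) = 58.5
  6: √((19.9)² + (1.4)²) = √(396.010 + 1.960) = 19.9
  7: √((-11.4)² + (18.2)²) = √(129.960 + 331.240) = 21.5
  → nearest: 3 (9.4)
R at (-46.3, 6.4):
  3: √((6.9)² + (6.9)²) = √(47.610 + 47.610) = 9.8
  4: √((26.8)² + (28.8)²) = √(718.240 + 829.440) = 39.3
  5: √((46.9)² + (-30.8)²) = √(2199.610 + 948.640) = 56.1
  6: √((30.9)² + (16.8)²) = √(954.810 + 282.240) = 35.2
  7: √((-0.4)² + (33.6)²) = √(0.160 + 1128.960) = 33.6
  → nearest: 3 (9.8)

P→3; Q→3; R→3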